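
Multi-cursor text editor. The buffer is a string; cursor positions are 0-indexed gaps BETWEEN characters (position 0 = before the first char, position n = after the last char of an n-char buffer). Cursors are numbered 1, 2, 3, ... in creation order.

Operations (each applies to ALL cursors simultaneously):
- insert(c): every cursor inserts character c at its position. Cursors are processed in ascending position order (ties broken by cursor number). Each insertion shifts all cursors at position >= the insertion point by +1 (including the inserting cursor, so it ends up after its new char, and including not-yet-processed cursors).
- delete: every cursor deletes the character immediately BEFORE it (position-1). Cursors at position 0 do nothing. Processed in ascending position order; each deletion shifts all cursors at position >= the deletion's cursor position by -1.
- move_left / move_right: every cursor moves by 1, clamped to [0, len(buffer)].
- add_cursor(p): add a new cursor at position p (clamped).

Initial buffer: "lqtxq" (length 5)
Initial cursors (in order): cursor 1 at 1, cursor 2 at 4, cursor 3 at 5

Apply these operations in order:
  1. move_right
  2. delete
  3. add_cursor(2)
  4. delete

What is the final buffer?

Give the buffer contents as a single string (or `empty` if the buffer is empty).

After op 1 (move_right): buffer="lqtxq" (len 5), cursors c1@2 c2@5 c3@5, authorship .....
After op 2 (delete): buffer="lt" (len 2), cursors c1@1 c2@2 c3@2, authorship ..
After op 3 (add_cursor(2)): buffer="lt" (len 2), cursors c1@1 c2@2 c3@2 c4@2, authorship ..
After op 4 (delete): buffer="" (len 0), cursors c1@0 c2@0 c3@0 c4@0, authorship 

Answer: empty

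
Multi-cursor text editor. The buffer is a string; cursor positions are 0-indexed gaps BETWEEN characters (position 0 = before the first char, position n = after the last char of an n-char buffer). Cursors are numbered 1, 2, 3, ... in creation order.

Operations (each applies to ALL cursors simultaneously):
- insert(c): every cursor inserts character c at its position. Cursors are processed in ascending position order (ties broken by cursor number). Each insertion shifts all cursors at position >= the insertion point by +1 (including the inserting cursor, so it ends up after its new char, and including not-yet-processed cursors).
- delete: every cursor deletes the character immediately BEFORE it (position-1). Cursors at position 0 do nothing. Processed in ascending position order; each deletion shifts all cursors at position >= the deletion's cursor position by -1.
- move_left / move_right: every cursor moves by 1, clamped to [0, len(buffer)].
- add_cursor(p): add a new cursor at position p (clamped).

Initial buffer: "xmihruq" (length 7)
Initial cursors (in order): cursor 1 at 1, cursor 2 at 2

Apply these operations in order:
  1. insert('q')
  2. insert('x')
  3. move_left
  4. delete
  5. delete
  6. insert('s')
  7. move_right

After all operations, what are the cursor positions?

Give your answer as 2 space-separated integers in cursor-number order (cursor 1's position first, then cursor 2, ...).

Answer: 2 4

Derivation:
After op 1 (insert('q')): buffer="xqmqihruq" (len 9), cursors c1@2 c2@4, authorship .1.2.....
After op 2 (insert('x')): buffer="xqxmqxihruq" (len 11), cursors c1@3 c2@6, authorship .11.22.....
After op 3 (move_left): buffer="xqxmqxihruq" (len 11), cursors c1@2 c2@5, authorship .11.22.....
After op 4 (delete): buffer="xxmxihruq" (len 9), cursors c1@1 c2@3, authorship .1.2.....
After op 5 (delete): buffer="xxihruq" (len 7), cursors c1@0 c2@1, authorship 12.....
After op 6 (insert('s')): buffer="sxsxihruq" (len 9), cursors c1@1 c2@3, authorship 1122.....
After op 7 (move_right): buffer="sxsxihruq" (len 9), cursors c1@2 c2@4, authorship 1122.....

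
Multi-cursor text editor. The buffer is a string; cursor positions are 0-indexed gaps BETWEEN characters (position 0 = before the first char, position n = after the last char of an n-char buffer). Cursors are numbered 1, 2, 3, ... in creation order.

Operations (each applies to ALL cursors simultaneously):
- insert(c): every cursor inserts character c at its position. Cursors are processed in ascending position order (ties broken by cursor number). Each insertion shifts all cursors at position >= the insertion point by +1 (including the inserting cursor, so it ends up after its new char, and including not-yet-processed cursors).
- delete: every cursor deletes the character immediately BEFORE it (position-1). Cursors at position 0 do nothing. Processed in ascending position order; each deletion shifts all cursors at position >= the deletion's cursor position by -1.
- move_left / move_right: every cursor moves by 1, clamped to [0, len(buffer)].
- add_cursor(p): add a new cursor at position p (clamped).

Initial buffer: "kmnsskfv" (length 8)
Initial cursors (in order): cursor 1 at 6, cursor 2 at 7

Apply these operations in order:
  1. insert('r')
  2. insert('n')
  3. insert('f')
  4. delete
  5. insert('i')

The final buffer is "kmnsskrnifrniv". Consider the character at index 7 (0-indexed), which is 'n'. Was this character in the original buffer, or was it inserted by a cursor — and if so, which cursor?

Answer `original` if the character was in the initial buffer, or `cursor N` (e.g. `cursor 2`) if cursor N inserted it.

Answer: cursor 1

Derivation:
After op 1 (insert('r')): buffer="kmnsskrfrv" (len 10), cursors c1@7 c2@9, authorship ......1.2.
After op 2 (insert('n')): buffer="kmnsskrnfrnv" (len 12), cursors c1@8 c2@11, authorship ......11.22.
After op 3 (insert('f')): buffer="kmnsskrnffrnfv" (len 14), cursors c1@9 c2@13, authorship ......111.222.
After op 4 (delete): buffer="kmnsskrnfrnv" (len 12), cursors c1@8 c2@11, authorship ......11.22.
After op 5 (insert('i')): buffer="kmnsskrnifrniv" (len 14), cursors c1@9 c2@13, authorship ......111.222.
Authorship (.=original, N=cursor N): . . . . . . 1 1 1 . 2 2 2 .
Index 7: author = 1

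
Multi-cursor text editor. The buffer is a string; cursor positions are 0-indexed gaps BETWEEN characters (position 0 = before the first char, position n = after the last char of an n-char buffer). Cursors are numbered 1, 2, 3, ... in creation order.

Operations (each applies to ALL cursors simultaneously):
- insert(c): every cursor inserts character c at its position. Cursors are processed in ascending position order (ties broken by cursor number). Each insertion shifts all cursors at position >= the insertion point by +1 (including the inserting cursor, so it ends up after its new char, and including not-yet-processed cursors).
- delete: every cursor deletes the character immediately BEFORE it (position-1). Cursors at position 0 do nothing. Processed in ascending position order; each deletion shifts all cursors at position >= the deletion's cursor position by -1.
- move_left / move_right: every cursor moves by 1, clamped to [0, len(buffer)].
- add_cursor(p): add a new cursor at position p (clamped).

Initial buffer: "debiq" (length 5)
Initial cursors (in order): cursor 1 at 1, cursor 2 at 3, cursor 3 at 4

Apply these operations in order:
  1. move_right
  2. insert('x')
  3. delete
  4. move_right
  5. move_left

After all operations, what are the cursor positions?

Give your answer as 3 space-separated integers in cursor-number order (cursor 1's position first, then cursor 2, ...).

After op 1 (move_right): buffer="debiq" (len 5), cursors c1@2 c2@4 c3@5, authorship .....
After op 2 (insert('x')): buffer="dexbixqx" (len 8), cursors c1@3 c2@6 c3@8, authorship ..1..2.3
After op 3 (delete): buffer="debiq" (len 5), cursors c1@2 c2@4 c3@5, authorship .....
After op 4 (move_right): buffer="debiq" (len 5), cursors c1@3 c2@5 c3@5, authorship .....
After op 5 (move_left): buffer="debiq" (len 5), cursors c1@2 c2@4 c3@4, authorship .....

Answer: 2 4 4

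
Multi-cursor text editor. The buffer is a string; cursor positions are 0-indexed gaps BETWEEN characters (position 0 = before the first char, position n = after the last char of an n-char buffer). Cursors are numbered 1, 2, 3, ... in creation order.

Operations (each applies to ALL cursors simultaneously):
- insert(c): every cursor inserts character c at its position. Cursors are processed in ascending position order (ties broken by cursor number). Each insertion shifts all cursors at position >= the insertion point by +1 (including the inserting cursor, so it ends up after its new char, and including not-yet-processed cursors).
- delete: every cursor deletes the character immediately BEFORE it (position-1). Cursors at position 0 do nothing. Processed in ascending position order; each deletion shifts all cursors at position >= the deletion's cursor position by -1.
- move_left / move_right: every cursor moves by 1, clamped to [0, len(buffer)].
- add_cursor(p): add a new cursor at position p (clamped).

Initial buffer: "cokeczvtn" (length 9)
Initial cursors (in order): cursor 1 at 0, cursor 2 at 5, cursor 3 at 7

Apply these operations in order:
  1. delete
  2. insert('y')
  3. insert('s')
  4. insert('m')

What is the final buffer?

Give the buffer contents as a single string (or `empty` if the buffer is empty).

Answer: ysmcokeysmzysmtn

Derivation:
After op 1 (delete): buffer="cokeztn" (len 7), cursors c1@0 c2@4 c3@5, authorship .......
After op 2 (insert('y')): buffer="ycokeyzytn" (len 10), cursors c1@1 c2@6 c3@8, authorship 1....2.3..
After op 3 (insert('s')): buffer="yscokeyszystn" (len 13), cursors c1@2 c2@8 c3@11, authorship 11....22.33..
After op 4 (insert('m')): buffer="ysmcokeysmzysmtn" (len 16), cursors c1@3 c2@10 c3@14, authorship 111....222.333..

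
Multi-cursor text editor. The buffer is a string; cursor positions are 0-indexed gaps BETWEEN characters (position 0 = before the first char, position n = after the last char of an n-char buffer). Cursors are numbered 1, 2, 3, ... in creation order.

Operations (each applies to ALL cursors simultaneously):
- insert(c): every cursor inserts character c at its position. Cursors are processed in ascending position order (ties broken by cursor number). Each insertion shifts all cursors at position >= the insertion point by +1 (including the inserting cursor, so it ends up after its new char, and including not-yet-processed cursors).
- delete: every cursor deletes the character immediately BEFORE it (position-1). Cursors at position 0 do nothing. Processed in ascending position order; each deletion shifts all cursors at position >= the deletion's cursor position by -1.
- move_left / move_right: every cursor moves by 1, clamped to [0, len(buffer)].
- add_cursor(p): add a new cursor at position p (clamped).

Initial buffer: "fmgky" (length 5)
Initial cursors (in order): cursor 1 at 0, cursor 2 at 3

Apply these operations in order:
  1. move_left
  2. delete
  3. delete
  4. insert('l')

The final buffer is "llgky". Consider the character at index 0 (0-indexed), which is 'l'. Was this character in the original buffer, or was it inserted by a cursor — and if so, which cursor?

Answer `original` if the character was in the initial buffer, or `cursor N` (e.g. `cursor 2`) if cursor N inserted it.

Answer: cursor 1

Derivation:
After op 1 (move_left): buffer="fmgky" (len 5), cursors c1@0 c2@2, authorship .....
After op 2 (delete): buffer="fgky" (len 4), cursors c1@0 c2@1, authorship ....
After op 3 (delete): buffer="gky" (len 3), cursors c1@0 c2@0, authorship ...
After op 4 (insert('l')): buffer="llgky" (len 5), cursors c1@2 c2@2, authorship 12...
Authorship (.=original, N=cursor N): 1 2 . . .
Index 0: author = 1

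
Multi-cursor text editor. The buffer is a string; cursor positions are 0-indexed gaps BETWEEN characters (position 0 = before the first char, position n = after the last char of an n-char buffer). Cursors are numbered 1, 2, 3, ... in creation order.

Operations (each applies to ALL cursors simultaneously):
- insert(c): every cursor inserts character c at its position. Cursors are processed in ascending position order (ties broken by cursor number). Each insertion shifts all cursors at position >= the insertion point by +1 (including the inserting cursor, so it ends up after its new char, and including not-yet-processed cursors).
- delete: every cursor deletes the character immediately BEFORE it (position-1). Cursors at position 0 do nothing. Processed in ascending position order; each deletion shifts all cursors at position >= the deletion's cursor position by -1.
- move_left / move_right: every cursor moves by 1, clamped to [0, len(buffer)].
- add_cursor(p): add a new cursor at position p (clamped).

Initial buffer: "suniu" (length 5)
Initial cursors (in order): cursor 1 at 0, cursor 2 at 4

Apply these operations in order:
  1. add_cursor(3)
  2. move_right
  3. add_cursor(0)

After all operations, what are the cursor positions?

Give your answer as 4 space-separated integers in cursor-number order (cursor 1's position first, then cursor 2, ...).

Answer: 1 5 4 0

Derivation:
After op 1 (add_cursor(3)): buffer="suniu" (len 5), cursors c1@0 c3@3 c2@4, authorship .....
After op 2 (move_right): buffer="suniu" (len 5), cursors c1@1 c3@4 c2@5, authorship .....
After op 3 (add_cursor(0)): buffer="suniu" (len 5), cursors c4@0 c1@1 c3@4 c2@5, authorship .....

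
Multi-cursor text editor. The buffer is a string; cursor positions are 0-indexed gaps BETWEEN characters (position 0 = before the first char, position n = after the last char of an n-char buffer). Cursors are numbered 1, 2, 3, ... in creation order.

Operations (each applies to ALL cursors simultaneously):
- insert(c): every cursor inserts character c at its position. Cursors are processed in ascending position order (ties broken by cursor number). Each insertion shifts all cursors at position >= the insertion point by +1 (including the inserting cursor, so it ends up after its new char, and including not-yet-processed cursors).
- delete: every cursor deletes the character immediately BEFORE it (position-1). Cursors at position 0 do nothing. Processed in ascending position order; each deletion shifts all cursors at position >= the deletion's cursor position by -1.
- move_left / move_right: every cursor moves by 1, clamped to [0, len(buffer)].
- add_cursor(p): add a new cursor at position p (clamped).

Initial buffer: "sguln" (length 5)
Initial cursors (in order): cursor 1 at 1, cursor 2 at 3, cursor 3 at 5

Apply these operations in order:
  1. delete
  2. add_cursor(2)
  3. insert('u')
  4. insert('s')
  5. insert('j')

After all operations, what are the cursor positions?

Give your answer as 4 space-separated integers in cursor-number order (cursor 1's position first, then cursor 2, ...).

After op 1 (delete): buffer="gl" (len 2), cursors c1@0 c2@1 c3@2, authorship ..
After op 2 (add_cursor(2)): buffer="gl" (len 2), cursors c1@0 c2@1 c3@2 c4@2, authorship ..
After op 3 (insert('u')): buffer="uguluu" (len 6), cursors c1@1 c2@3 c3@6 c4@6, authorship 1.2.34
After op 4 (insert('s')): buffer="usgusluuss" (len 10), cursors c1@2 c2@5 c3@10 c4@10, authorship 11.22.3434
After op 5 (insert('j')): buffer="usjgusjluussjj" (len 14), cursors c1@3 c2@7 c3@14 c4@14, authorship 111.222.343434

Answer: 3 7 14 14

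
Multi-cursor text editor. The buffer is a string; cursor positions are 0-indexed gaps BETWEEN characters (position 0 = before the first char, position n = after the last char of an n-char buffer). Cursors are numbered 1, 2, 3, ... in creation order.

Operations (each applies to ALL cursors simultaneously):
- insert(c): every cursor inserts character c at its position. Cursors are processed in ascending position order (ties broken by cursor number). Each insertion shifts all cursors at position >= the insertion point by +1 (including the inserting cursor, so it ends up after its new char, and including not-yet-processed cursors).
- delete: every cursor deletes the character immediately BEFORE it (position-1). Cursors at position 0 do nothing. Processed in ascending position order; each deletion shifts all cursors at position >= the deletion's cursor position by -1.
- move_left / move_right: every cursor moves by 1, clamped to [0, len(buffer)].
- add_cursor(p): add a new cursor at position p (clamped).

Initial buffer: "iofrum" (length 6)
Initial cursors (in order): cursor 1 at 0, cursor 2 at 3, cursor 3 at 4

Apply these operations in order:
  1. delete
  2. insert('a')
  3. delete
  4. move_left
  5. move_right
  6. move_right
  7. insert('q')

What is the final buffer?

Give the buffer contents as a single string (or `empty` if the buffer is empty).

Answer: ioquqqm

Derivation:
After op 1 (delete): buffer="ioum" (len 4), cursors c1@0 c2@2 c3@2, authorship ....
After op 2 (insert('a')): buffer="aioaaum" (len 7), cursors c1@1 c2@5 c3@5, authorship 1..23..
After op 3 (delete): buffer="ioum" (len 4), cursors c1@0 c2@2 c3@2, authorship ....
After op 4 (move_left): buffer="ioum" (len 4), cursors c1@0 c2@1 c3@1, authorship ....
After op 5 (move_right): buffer="ioum" (len 4), cursors c1@1 c2@2 c3@2, authorship ....
After op 6 (move_right): buffer="ioum" (len 4), cursors c1@2 c2@3 c3@3, authorship ....
After op 7 (insert('q')): buffer="ioquqqm" (len 7), cursors c1@3 c2@6 c3@6, authorship ..1.23.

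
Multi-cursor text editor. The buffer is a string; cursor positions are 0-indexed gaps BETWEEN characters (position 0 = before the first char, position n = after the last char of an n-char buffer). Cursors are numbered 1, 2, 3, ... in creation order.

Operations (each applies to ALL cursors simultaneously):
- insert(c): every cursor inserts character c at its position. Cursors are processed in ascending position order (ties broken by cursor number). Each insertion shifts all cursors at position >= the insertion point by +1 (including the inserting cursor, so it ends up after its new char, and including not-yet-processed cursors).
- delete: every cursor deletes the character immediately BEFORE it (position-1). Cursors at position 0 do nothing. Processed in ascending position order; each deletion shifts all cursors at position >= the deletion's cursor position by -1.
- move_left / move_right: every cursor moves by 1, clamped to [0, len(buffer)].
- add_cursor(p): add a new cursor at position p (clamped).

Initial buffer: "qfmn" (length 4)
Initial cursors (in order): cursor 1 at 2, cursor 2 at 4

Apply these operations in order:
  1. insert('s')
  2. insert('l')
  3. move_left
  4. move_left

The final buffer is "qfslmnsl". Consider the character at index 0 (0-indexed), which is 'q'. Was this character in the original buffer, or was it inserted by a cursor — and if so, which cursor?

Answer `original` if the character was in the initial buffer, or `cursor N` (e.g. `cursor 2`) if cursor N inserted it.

After op 1 (insert('s')): buffer="qfsmns" (len 6), cursors c1@3 c2@6, authorship ..1..2
After op 2 (insert('l')): buffer="qfslmnsl" (len 8), cursors c1@4 c2@8, authorship ..11..22
After op 3 (move_left): buffer="qfslmnsl" (len 8), cursors c1@3 c2@7, authorship ..11..22
After op 4 (move_left): buffer="qfslmnsl" (len 8), cursors c1@2 c2@6, authorship ..11..22
Authorship (.=original, N=cursor N): . . 1 1 . . 2 2
Index 0: author = original

Answer: original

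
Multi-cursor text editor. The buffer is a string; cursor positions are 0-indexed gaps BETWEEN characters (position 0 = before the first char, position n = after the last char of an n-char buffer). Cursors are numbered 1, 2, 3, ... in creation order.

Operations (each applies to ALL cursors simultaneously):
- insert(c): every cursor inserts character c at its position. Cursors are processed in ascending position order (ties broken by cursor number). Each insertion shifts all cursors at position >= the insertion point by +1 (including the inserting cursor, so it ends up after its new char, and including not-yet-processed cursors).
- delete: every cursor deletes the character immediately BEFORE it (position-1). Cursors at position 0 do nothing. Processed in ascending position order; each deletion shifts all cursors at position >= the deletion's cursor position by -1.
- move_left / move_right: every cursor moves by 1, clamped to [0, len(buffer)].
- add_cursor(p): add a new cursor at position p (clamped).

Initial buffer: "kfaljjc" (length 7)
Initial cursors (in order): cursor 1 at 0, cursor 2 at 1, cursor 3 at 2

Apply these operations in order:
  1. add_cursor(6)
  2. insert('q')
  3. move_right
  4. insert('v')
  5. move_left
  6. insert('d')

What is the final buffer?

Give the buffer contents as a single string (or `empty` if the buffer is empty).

After op 1 (add_cursor(6)): buffer="kfaljjc" (len 7), cursors c1@0 c2@1 c3@2 c4@6, authorship .......
After op 2 (insert('q')): buffer="qkqfqaljjqc" (len 11), cursors c1@1 c2@3 c3@5 c4@10, authorship 1.2.3....4.
After op 3 (move_right): buffer="qkqfqaljjqc" (len 11), cursors c1@2 c2@4 c3@6 c4@11, authorship 1.2.3....4.
After op 4 (insert('v')): buffer="qkvqfvqavljjqcv" (len 15), cursors c1@3 c2@6 c3@9 c4@15, authorship 1.12.23.3...4.4
After op 5 (move_left): buffer="qkvqfvqavljjqcv" (len 15), cursors c1@2 c2@5 c3@8 c4@14, authorship 1.12.23.3...4.4
After op 6 (insert('d')): buffer="qkdvqfdvqadvljjqcdv" (len 19), cursors c1@3 c2@7 c3@11 c4@18, authorship 1.112.223.33...4.44

Answer: qkdvqfdvqadvljjqcdv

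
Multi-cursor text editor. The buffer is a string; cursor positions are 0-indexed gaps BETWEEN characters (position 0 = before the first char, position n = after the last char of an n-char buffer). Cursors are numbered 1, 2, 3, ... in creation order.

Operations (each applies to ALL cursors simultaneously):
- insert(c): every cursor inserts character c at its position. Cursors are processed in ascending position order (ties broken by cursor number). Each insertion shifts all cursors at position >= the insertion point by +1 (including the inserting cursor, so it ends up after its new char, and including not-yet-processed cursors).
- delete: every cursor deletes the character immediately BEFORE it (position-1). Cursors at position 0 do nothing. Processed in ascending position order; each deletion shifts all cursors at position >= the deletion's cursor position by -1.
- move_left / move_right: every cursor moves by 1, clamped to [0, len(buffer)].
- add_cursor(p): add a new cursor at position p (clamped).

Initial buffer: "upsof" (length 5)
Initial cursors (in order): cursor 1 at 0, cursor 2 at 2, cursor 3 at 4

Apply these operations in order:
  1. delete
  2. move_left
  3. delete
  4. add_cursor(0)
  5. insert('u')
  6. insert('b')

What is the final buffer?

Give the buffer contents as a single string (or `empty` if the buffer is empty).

Answer: uuuubbbbsf

Derivation:
After op 1 (delete): buffer="usf" (len 3), cursors c1@0 c2@1 c3@2, authorship ...
After op 2 (move_left): buffer="usf" (len 3), cursors c1@0 c2@0 c3@1, authorship ...
After op 3 (delete): buffer="sf" (len 2), cursors c1@0 c2@0 c3@0, authorship ..
After op 4 (add_cursor(0)): buffer="sf" (len 2), cursors c1@0 c2@0 c3@0 c4@0, authorship ..
After op 5 (insert('u')): buffer="uuuusf" (len 6), cursors c1@4 c2@4 c3@4 c4@4, authorship 1234..
After op 6 (insert('b')): buffer="uuuubbbbsf" (len 10), cursors c1@8 c2@8 c3@8 c4@8, authorship 12341234..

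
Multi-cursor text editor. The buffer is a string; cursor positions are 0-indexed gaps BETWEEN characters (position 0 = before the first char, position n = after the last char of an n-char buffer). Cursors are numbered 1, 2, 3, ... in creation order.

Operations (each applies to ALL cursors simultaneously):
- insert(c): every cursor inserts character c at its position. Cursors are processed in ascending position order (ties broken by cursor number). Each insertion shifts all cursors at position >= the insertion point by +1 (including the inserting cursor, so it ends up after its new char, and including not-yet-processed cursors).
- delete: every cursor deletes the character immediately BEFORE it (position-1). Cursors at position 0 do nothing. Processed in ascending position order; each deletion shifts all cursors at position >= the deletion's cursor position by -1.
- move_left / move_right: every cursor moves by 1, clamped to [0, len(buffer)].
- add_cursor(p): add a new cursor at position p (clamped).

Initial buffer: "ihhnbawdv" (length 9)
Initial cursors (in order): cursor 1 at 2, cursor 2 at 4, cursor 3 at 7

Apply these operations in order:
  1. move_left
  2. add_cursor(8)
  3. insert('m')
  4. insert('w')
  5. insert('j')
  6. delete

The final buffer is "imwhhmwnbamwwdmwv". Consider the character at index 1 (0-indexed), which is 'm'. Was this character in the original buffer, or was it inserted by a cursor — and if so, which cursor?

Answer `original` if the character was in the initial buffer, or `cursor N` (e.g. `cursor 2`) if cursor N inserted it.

Answer: cursor 1

Derivation:
After op 1 (move_left): buffer="ihhnbawdv" (len 9), cursors c1@1 c2@3 c3@6, authorship .........
After op 2 (add_cursor(8)): buffer="ihhnbawdv" (len 9), cursors c1@1 c2@3 c3@6 c4@8, authorship .........
After op 3 (insert('m')): buffer="imhhmnbamwdmv" (len 13), cursors c1@2 c2@5 c3@9 c4@12, authorship .1..2...3..4.
After op 4 (insert('w')): buffer="imwhhmwnbamwwdmwv" (len 17), cursors c1@3 c2@7 c3@12 c4@16, authorship .11..22...33..44.
After op 5 (insert('j')): buffer="imwjhhmwjnbamwjwdmwjv" (len 21), cursors c1@4 c2@9 c3@15 c4@20, authorship .111..222...333..444.
After op 6 (delete): buffer="imwhhmwnbamwwdmwv" (len 17), cursors c1@3 c2@7 c3@12 c4@16, authorship .11..22...33..44.
Authorship (.=original, N=cursor N): . 1 1 . . 2 2 . . . 3 3 . . 4 4 .
Index 1: author = 1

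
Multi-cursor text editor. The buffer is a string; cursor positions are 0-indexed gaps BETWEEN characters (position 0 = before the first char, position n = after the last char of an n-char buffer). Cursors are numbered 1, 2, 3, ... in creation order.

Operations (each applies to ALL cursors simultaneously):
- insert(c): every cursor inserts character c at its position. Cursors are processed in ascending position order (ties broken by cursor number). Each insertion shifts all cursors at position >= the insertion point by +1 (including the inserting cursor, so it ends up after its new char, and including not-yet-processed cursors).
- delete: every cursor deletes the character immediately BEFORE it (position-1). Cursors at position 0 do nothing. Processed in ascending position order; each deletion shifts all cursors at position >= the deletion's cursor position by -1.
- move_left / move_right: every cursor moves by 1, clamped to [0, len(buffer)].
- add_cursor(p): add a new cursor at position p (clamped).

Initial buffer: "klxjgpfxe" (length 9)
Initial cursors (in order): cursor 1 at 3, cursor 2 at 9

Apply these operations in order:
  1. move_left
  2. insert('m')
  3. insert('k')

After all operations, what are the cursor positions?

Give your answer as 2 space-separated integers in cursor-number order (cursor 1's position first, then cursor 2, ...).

After op 1 (move_left): buffer="klxjgpfxe" (len 9), cursors c1@2 c2@8, authorship .........
After op 2 (insert('m')): buffer="klmxjgpfxme" (len 11), cursors c1@3 c2@10, authorship ..1......2.
After op 3 (insert('k')): buffer="klmkxjgpfxmke" (len 13), cursors c1@4 c2@12, authorship ..11......22.

Answer: 4 12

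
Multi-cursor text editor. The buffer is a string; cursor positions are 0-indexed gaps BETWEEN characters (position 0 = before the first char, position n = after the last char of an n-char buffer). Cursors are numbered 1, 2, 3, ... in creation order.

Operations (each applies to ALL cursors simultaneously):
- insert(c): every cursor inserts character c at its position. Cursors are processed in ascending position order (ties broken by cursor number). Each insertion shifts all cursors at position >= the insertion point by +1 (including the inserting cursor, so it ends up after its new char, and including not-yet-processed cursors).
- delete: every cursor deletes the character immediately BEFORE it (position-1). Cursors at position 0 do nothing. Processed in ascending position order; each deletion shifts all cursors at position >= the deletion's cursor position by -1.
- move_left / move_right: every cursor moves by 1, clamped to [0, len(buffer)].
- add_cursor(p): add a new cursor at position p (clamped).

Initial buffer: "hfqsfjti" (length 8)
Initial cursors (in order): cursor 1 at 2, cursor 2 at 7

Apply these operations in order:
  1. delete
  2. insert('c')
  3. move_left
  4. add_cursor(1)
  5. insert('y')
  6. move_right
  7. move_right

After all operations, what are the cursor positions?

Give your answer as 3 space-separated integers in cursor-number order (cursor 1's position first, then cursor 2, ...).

After op 1 (delete): buffer="hqsfji" (len 6), cursors c1@1 c2@5, authorship ......
After op 2 (insert('c')): buffer="hcqsfjci" (len 8), cursors c1@2 c2@7, authorship .1....2.
After op 3 (move_left): buffer="hcqsfjci" (len 8), cursors c1@1 c2@6, authorship .1....2.
After op 4 (add_cursor(1)): buffer="hcqsfjci" (len 8), cursors c1@1 c3@1 c2@6, authorship .1....2.
After op 5 (insert('y')): buffer="hyycqsfjyci" (len 11), cursors c1@3 c3@3 c2@9, authorship .131....22.
After op 6 (move_right): buffer="hyycqsfjyci" (len 11), cursors c1@4 c3@4 c2@10, authorship .131....22.
After op 7 (move_right): buffer="hyycqsfjyci" (len 11), cursors c1@5 c3@5 c2@11, authorship .131....22.

Answer: 5 11 5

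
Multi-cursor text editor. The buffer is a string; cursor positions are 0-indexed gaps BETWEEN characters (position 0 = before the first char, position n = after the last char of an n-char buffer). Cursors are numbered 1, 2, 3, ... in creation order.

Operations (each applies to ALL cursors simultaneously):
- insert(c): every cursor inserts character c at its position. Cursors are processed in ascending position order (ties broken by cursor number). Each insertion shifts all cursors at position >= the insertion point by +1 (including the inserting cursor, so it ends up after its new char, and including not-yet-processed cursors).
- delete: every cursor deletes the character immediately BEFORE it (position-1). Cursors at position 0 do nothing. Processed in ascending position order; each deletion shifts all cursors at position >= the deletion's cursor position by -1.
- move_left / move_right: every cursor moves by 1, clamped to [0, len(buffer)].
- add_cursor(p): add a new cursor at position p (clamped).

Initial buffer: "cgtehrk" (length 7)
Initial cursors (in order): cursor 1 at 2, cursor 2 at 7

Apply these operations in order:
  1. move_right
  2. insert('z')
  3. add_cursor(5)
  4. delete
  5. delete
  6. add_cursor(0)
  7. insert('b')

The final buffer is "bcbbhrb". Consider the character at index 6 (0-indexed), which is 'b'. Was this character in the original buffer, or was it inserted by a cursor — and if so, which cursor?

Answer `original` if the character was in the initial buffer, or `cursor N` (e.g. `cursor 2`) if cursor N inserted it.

After op 1 (move_right): buffer="cgtehrk" (len 7), cursors c1@3 c2@7, authorship .......
After op 2 (insert('z')): buffer="cgtzehrkz" (len 9), cursors c1@4 c2@9, authorship ...1....2
After op 3 (add_cursor(5)): buffer="cgtzehrkz" (len 9), cursors c1@4 c3@5 c2@9, authorship ...1....2
After op 4 (delete): buffer="cgthrk" (len 6), cursors c1@3 c3@3 c2@6, authorship ......
After op 5 (delete): buffer="chr" (len 3), cursors c1@1 c3@1 c2@3, authorship ...
After op 6 (add_cursor(0)): buffer="chr" (len 3), cursors c4@0 c1@1 c3@1 c2@3, authorship ...
After op 7 (insert('b')): buffer="bcbbhrb" (len 7), cursors c4@1 c1@4 c3@4 c2@7, authorship 4.13..2
Authorship (.=original, N=cursor N): 4 . 1 3 . . 2
Index 6: author = 2

Answer: cursor 2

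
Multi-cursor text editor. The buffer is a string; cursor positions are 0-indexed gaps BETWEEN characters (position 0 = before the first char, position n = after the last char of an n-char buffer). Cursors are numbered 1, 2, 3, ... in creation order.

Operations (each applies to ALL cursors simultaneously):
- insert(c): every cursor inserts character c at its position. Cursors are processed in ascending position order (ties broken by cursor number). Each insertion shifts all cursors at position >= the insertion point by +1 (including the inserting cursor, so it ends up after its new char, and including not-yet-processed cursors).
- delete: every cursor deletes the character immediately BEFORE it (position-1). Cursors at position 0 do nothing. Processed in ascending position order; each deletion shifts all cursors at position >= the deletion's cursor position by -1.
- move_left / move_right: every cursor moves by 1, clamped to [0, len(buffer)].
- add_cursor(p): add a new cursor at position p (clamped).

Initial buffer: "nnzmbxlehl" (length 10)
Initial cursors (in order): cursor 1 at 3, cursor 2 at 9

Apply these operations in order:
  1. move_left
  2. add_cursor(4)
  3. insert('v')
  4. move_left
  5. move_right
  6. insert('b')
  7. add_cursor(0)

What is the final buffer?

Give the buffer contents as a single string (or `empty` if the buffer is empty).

After op 1 (move_left): buffer="nnzmbxlehl" (len 10), cursors c1@2 c2@8, authorship ..........
After op 2 (add_cursor(4)): buffer="nnzmbxlehl" (len 10), cursors c1@2 c3@4 c2@8, authorship ..........
After op 3 (insert('v')): buffer="nnvzmvbxlevhl" (len 13), cursors c1@3 c3@6 c2@11, authorship ..1..3....2..
After op 4 (move_left): buffer="nnvzmvbxlevhl" (len 13), cursors c1@2 c3@5 c2@10, authorship ..1..3....2..
After op 5 (move_right): buffer="nnvzmvbxlevhl" (len 13), cursors c1@3 c3@6 c2@11, authorship ..1..3....2..
After op 6 (insert('b')): buffer="nnvbzmvbbxlevbhl" (len 16), cursors c1@4 c3@8 c2@14, authorship ..11..33....22..
After op 7 (add_cursor(0)): buffer="nnvbzmvbbxlevbhl" (len 16), cursors c4@0 c1@4 c3@8 c2@14, authorship ..11..33....22..

Answer: nnvbzmvbbxlevbhl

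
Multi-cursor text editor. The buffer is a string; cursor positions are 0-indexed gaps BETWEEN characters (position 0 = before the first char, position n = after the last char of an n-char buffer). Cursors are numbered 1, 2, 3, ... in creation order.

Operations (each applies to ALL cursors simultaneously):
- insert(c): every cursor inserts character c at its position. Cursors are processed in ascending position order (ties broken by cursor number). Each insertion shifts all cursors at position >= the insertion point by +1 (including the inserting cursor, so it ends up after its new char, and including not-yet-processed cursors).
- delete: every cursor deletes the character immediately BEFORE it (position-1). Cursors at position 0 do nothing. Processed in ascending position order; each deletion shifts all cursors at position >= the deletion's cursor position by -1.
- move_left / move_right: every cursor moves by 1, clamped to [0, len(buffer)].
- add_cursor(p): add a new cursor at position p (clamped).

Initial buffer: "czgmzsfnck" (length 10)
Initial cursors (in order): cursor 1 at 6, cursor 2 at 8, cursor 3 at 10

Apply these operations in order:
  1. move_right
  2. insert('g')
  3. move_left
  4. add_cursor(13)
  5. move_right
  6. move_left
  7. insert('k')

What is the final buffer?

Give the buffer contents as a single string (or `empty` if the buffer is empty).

Answer: czgmzsfkgnckgkkkg

Derivation:
After op 1 (move_right): buffer="czgmzsfnck" (len 10), cursors c1@7 c2@9 c3@10, authorship ..........
After op 2 (insert('g')): buffer="czgmzsfgncgkg" (len 13), cursors c1@8 c2@11 c3@13, authorship .......1..2.3
After op 3 (move_left): buffer="czgmzsfgncgkg" (len 13), cursors c1@7 c2@10 c3@12, authorship .......1..2.3
After op 4 (add_cursor(13)): buffer="czgmzsfgncgkg" (len 13), cursors c1@7 c2@10 c3@12 c4@13, authorship .......1..2.3
After op 5 (move_right): buffer="czgmzsfgncgkg" (len 13), cursors c1@8 c2@11 c3@13 c4@13, authorship .......1..2.3
After op 6 (move_left): buffer="czgmzsfgncgkg" (len 13), cursors c1@7 c2@10 c3@12 c4@12, authorship .......1..2.3
After op 7 (insert('k')): buffer="czgmzsfkgnckgkkkg" (len 17), cursors c1@8 c2@12 c3@16 c4@16, authorship .......11..22.343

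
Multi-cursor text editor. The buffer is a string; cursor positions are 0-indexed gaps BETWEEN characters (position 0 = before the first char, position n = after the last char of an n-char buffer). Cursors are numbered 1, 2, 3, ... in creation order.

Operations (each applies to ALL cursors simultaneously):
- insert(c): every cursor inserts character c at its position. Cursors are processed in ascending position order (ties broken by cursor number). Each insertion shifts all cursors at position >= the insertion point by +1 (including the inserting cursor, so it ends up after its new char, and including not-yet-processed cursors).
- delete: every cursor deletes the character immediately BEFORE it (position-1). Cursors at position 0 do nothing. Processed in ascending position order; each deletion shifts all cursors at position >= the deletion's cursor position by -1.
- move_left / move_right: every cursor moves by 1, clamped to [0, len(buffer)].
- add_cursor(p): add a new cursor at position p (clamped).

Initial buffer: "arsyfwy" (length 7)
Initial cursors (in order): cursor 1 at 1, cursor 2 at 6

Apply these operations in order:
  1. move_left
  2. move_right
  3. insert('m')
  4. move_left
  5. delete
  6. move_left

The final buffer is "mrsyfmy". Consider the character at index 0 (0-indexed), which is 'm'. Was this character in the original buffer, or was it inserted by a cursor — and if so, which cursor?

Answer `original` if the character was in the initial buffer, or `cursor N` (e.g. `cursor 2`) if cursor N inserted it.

Answer: cursor 1

Derivation:
After op 1 (move_left): buffer="arsyfwy" (len 7), cursors c1@0 c2@5, authorship .......
After op 2 (move_right): buffer="arsyfwy" (len 7), cursors c1@1 c2@6, authorship .......
After op 3 (insert('m')): buffer="amrsyfwmy" (len 9), cursors c1@2 c2@8, authorship .1.....2.
After op 4 (move_left): buffer="amrsyfwmy" (len 9), cursors c1@1 c2@7, authorship .1.....2.
After op 5 (delete): buffer="mrsyfmy" (len 7), cursors c1@0 c2@5, authorship 1....2.
After op 6 (move_left): buffer="mrsyfmy" (len 7), cursors c1@0 c2@4, authorship 1....2.
Authorship (.=original, N=cursor N): 1 . . . . 2 .
Index 0: author = 1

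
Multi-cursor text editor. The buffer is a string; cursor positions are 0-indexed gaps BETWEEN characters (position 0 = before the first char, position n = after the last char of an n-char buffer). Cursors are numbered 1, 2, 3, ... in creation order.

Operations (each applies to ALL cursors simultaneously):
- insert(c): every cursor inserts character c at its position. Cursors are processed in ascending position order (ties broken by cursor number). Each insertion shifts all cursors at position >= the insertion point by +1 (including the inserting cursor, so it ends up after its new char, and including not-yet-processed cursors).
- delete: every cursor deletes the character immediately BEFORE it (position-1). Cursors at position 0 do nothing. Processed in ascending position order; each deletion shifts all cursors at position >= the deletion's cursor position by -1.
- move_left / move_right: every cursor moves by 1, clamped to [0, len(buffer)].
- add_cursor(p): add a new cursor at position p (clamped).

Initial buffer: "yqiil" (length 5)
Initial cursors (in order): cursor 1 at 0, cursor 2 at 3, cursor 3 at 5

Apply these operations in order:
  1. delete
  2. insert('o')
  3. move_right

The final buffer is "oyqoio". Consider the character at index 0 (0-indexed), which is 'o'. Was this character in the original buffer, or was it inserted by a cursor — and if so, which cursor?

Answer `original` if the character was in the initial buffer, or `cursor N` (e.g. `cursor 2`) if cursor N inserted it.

Answer: cursor 1

Derivation:
After op 1 (delete): buffer="yqi" (len 3), cursors c1@0 c2@2 c3@3, authorship ...
After op 2 (insert('o')): buffer="oyqoio" (len 6), cursors c1@1 c2@4 c3@6, authorship 1..2.3
After op 3 (move_right): buffer="oyqoio" (len 6), cursors c1@2 c2@5 c3@6, authorship 1..2.3
Authorship (.=original, N=cursor N): 1 . . 2 . 3
Index 0: author = 1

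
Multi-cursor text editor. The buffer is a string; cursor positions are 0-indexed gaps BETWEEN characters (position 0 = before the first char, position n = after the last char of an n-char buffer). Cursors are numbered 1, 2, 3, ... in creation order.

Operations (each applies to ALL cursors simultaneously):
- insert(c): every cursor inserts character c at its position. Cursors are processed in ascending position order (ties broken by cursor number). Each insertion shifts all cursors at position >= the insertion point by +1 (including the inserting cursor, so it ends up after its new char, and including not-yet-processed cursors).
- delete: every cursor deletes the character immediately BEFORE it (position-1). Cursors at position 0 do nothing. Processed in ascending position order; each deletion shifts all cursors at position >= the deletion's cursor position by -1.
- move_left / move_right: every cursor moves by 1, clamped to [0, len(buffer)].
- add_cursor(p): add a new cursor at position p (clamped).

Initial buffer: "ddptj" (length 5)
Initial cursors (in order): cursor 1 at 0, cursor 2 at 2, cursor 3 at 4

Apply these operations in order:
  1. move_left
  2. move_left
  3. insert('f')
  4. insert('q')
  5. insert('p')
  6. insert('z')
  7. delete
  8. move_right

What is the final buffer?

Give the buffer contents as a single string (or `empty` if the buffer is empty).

Answer: ffqqppddfqpptj

Derivation:
After op 1 (move_left): buffer="ddptj" (len 5), cursors c1@0 c2@1 c3@3, authorship .....
After op 2 (move_left): buffer="ddptj" (len 5), cursors c1@0 c2@0 c3@2, authorship .....
After op 3 (insert('f')): buffer="ffddfptj" (len 8), cursors c1@2 c2@2 c3@5, authorship 12..3...
After op 4 (insert('q')): buffer="ffqqddfqptj" (len 11), cursors c1@4 c2@4 c3@8, authorship 1212..33...
After op 5 (insert('p')): buffer="ffqqppddfqpptj" (len 14), cursors c1@6 c2@6 c3@11, authorship 121212..333...
After op 6 (insert('z')): buffer="ffqqppzzddfqpzptj" (len 17), cursors c1@8 c2@8 c3@14, authorship 12121212..3333...
After op 7 (delete): buffer="ffqqppddfqpptj" (len 14), cursors c1@6 c2@6 c3@11, authorship 121212..333...
After op 8 (move_right): buffer="ffqqppddfqpptj" (len 14), cursors c1@7 c2@7 c3@12, authorship 121212..333...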